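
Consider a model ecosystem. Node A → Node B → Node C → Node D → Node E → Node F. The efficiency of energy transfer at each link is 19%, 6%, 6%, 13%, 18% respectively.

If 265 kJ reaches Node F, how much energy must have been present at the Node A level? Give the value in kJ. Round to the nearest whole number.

16556705 kJ

Cumulative transfer efficiency: 0.19 × 0.06 × 0.06 × 0.13 × 0.18 = 0.0000160056
Node A energy = 265 / 0.0000160056 = 16556705 kJ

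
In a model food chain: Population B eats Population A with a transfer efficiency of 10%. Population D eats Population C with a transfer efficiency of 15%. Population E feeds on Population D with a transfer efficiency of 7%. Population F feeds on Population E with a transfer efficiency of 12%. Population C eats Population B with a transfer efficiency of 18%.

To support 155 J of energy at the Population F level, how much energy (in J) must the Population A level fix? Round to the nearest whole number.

Cumulative transfer efficiency: 0.1 × 0.18 × 0.15 × 0.07 × 0.12 = 0.00002268
Population A energy = 155 / 0.00002268 = 6834215 J

6834215 J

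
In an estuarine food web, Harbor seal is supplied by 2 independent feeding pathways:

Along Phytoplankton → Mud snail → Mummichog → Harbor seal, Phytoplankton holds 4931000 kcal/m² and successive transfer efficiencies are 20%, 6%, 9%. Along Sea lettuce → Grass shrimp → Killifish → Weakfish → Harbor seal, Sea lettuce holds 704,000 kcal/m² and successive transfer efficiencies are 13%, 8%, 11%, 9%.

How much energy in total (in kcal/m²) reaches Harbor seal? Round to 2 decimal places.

5397.96 kcal/m²

Via Phytoplankton: 4931000 × 0.2 × 0.06 × 0.09 = 5325.48 kcal/m²
Via Sea lettuce: 704000 × 0.13 × 0.08 × 0.11 × 0.09 = 72.48384 kcal/m²
Total at Harbor seal: 5325.48 + 72.48384 = 5397.96384 kcal/m²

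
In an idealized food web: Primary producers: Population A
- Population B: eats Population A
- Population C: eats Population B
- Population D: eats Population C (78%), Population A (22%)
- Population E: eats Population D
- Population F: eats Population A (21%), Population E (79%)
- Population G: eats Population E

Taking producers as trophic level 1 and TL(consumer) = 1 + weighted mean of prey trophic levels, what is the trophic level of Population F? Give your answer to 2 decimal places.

Population B: 1 + 1 = 2
Population C: 1 + 2 = 3
Population D: 1 + (0.78×3 + 0.22×1) = 3.56
Population E: 1 + 3.56 = 4.56
Population F: 1 + (0.21×1 + 0.79×4.56) = 4.8124
Population G: 1 + 4.56 = 5.56

4.81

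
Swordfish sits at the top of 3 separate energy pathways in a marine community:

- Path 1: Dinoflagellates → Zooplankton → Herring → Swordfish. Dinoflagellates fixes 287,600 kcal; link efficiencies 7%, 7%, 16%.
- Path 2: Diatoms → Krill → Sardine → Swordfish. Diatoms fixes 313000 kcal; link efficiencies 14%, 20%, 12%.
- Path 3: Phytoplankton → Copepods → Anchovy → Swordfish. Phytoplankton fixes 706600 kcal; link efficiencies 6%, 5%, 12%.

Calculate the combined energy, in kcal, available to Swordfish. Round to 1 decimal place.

Path 1: 287600 × 0.07 × 0.07 × 0.16 = 225.4784 kcal
Path 2: 313000 × 0.14 × 0.2 × 0.12 = 1051.68 kcal
Path 3: 706600 × 0.06 × 0.05 × 0.12 = 254.376 kcal
Total at Swordfish: 225.4784 + 1051.68 + 254.376 = 1531.5344 kcal

1531.5 kcal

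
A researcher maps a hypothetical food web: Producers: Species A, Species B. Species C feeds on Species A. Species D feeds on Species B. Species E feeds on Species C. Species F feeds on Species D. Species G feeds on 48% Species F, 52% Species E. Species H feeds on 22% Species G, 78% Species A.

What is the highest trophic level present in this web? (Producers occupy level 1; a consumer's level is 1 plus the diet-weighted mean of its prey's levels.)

4

Species C: 1 + 1 = 2
Species D: 1 + 1 = 2
Species E: 1 + 2 = 3
Species F: 1 + 2 = 3
Species G: 1 + (0.48×3 + 0.52×3) = 4
Species H: 1 + (0.22×4 + 0.78×1) = 2.66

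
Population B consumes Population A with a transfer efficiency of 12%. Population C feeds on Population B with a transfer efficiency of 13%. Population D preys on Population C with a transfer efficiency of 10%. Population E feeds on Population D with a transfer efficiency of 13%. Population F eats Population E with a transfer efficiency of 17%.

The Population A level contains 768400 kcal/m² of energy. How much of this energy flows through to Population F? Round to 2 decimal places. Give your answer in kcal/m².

26.49 kcal/m²

Population B: 768400 × 0.12 = 92208 kcal/m²
Population C: 92208 × 0.13 = 11987.04 kcal/m²
Population D: 11987.04 × 0.1 = 1198.704 kcal/m²
Population E: 1198.704 × 0.13 = 155.83152 kcal/m²
Population F: 155.83152 × 0.17 = 26.4913584 kcal/m²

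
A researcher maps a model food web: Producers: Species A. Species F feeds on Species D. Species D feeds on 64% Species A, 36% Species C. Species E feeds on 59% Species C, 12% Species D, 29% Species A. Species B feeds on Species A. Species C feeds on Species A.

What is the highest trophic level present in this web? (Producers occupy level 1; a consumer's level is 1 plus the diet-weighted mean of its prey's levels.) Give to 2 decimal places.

Species B: 1 + 1 = 2
Species C: 1 + 1 = 2
Species D: 1 + (0.64×1 + 0.36×2) = 2.36
Species E: 1 + (0.59×2 + 0.12×2.36 + 0.29×1) = 2.7532
Species F: 1 + 2.36 = 3.36

3.36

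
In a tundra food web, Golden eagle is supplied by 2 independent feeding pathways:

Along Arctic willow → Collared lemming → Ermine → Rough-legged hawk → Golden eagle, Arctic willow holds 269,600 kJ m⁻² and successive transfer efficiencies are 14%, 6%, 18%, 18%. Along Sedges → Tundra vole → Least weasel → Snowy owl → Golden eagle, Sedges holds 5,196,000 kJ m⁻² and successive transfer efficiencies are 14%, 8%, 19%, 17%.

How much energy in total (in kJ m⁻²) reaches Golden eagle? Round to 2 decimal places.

1953.08 kJ m⁻²

Via Arctic willow: 269600 × 0.14 × 0.06 × 0.18 × 0.18 = 73.374336 kJ m⁻²
Via Sedges: 5196000 × 0.14 × 0.08 × 0.19 × 0.17 = 1879.70496 kJ m⁻²
Total at Golden eagle: 73.374336 + 1879.70496 = 1953.079296 kJ m⁻²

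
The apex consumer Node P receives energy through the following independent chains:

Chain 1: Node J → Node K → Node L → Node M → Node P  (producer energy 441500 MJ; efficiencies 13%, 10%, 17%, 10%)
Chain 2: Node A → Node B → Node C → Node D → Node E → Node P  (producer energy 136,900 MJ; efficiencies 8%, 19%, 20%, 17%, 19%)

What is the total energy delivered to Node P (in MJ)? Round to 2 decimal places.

Chain 1: 441500 × 0.13 × 0.1 × 0.17 × 0.1 = 97.5715 MJ
Chain 2: 136900 × 0.08 × 0.19 × 0.2 × 0.17 × 0.19 = 13.4424848 MJ
Total at Node P: 97.5715 + 13.4424848 = 111.0139848 MJ

111.01 MJ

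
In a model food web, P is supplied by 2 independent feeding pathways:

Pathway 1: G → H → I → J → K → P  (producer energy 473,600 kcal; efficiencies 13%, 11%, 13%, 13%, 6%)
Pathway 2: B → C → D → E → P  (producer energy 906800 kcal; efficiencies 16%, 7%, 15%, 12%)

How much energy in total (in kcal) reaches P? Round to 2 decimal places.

189.68 kcal

Pathway 1: 473600 × 0.13 × 0.11 × 0.13 × 0.13 × 0.06 = 6.86729472 kcal
Pathway 2: 906800 × 0.16 × 0.07 × 0.15 × 0.12 = 182.81088 kcal
Total at P: 6.86729472 + 182.81088 = 189.67817472 kcal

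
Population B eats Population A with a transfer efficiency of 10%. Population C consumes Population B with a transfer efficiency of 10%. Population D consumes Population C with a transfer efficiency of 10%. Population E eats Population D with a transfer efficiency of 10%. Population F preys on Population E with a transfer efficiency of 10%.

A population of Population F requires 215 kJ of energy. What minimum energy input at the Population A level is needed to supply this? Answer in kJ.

Cumulative transfer efficiency: 0.1 × 0.1 × 0.1 × 0.1 × 0.1 = 0.00001
Population A energy = 215 / 0.00001 = 21500000 kJ

21500000 kJ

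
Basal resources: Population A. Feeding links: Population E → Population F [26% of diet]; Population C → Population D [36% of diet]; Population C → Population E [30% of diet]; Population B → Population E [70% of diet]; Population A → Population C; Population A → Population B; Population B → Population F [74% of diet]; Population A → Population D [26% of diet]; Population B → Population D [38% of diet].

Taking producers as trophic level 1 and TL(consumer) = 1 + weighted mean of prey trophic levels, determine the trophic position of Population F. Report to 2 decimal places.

Population B: 1 + 1 = 2
Population C: 1 + 1 = 2
Population D: 1 + (0.38×2 + 0.36×2 + 0.26×1) = 2.74
Population E: 1 + (0.7×2 + 0.3×2) = 3
Population F: 1 + (0.74×2 + 0.26×3) = 3.26

3.26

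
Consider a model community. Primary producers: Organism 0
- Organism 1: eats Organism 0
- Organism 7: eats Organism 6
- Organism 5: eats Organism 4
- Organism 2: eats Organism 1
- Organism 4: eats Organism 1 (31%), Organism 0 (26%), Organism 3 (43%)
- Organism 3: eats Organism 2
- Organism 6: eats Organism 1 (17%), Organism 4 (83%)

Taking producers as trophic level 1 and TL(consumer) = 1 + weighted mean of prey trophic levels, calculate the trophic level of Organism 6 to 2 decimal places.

Organism 1: 1 + 1 = 2
Organism 2: 1 + 2 = 3
Organism 3: 1 + 3 = 4
Organism 4: 1 + (0.31×2 + 0.26×1 + 0.43×4) = 3.6
Organism 5: 1 + 3.6 = 4.6
Organism 6: 1 + (0.17×2 + 0.83×3.6) = 4.328
Organism 7: 1 + 4.328 = 5.328

4.33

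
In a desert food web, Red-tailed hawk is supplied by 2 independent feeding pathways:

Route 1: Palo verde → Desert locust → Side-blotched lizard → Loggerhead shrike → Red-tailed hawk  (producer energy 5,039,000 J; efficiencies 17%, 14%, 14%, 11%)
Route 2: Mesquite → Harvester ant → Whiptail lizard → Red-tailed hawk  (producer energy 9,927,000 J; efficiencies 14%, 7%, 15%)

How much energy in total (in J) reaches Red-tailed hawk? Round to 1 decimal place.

16439.6 J

Route 1: 5039000 × 0.17 × 0.14 × 0.14 × 0.11 = 1846.89428 J
Route 2: 9927000 × 0.14 × 0.07 × 0.15 = 14592.69 J
Total at Red-tailed hawk: 1846.89428 + 14592.69 = 16439.58428 J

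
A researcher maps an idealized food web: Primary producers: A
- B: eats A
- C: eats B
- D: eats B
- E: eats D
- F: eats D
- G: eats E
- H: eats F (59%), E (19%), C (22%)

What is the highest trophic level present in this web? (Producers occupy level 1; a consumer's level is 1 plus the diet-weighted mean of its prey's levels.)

B: 1 + 1 = 2
C: 1 + 2 = 3
D: 1 + 2 = 3
E: 1 + 3 = 4
F: 1 + 3 = 4
G: 1 + 4 = 5
H: 1 + (0.59×4 + 0.19×4 + 0.22×3) = 4.78

5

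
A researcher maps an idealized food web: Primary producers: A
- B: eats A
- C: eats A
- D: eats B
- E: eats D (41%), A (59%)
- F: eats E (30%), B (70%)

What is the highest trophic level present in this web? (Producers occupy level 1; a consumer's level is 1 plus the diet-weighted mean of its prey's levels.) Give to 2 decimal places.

3.25

B: 1 + 1 = 2
C: 1 + 1 = 2
D: 1 + 2 = 3
E: 1 + (0.41×3 + 0.59×1) = 2.82
F: 1 + (0.3×2.82 + 0.7×2) = 3.246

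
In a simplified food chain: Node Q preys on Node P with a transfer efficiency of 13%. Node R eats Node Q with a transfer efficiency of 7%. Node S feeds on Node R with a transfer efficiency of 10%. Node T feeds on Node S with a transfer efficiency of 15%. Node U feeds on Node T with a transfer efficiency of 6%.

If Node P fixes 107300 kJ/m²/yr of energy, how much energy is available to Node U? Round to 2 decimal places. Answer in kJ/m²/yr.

0.88 kJ/m²/yr

Node Q: 107300 × 0.13 = 13949 kJ/m²/yr
Node R: 13949 × 0.07 = 976.43 kJ/m²/yr
Node S: 976.43 × 0.1 = 97.643 kJ/m²/yr
Node T: 97.643 × 0.15 = 14.64645 kJ/m²/yr
Node U: 14.64645 × 0.06 = 0.878787 kJ/m²/yr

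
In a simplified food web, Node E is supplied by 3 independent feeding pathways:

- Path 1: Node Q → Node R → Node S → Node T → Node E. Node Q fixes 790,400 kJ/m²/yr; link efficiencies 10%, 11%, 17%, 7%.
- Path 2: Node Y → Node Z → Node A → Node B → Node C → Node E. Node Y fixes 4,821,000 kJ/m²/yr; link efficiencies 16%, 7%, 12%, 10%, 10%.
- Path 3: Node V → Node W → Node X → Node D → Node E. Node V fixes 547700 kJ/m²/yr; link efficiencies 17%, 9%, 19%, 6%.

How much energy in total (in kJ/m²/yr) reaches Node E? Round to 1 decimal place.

Path 1: 790400 × 0.1 × 0.11 × 0.17 × 0.07 = 103.46336 kJ/m²/yr
Path 2: 4821000 × 0.16 × 0.07 × 0.12 × 0.1 × 0.1 = 64.79424 kJ/m²/yr
Path 3: 547700 × 0.17 × 0.09 × 0.19 × 0.06 = 95.529834 kJ/m²/yr
Total at Node E: 103.46336 + 64.79424 + 95.529834 = 263.787434 kJ/m²/yr

263.8 kJ/m²/yr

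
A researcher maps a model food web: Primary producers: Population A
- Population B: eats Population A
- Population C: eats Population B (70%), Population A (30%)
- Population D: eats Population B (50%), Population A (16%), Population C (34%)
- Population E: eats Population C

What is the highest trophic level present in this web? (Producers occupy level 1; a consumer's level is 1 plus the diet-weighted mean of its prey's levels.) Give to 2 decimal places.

Population B: 1 + 1 = 2
Population C: 1 + (0.7×2 + 0.3×1) = 2.7
Population D: 1 + (0.5×2 + 0.16×1 + 0.34×2.7) = 3.078
Population E: 1 + 2.7 = 3.7

3.70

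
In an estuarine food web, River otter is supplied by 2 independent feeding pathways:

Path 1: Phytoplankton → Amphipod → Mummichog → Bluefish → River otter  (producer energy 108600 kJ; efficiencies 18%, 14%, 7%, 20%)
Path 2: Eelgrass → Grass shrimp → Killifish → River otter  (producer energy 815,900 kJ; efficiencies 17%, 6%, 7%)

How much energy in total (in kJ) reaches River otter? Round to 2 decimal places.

Path 1: 108600 × 0.18 × 0.14 × 0.07 × 0.2 = 38.31408 kJ
Path 2: 815900 × 0.17 × 0.06 × 0.07 = 582.5526 kJ
Total at River otter: 38.31408 + 582.5526 = 620.86668 kJ

620.87 kJ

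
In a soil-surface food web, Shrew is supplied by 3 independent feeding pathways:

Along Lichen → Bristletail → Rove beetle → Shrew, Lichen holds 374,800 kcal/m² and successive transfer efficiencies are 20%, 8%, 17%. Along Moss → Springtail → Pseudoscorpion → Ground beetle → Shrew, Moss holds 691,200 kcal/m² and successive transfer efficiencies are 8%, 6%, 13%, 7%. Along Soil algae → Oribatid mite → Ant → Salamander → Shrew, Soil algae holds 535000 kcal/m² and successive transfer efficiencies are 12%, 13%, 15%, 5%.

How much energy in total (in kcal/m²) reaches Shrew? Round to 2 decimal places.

Via Lichen: 374800 × 0.2 × 0.08 × 0.17 = 1019.456 kcal/m²
Via Moss: 691200 × 0.08 × 0.06 × 0.13 × 0.07 = 30.191616 kcal/m²
Via Soil algae: 535000 × 0.12 × 0.13 × 0.15 × 0.05 = 62.595 kcal/m²
Total at Shrew: 1019.456 + 30.191616 + 62.595 = 1112.242616 kcal/m²

1112.24 kcal/m²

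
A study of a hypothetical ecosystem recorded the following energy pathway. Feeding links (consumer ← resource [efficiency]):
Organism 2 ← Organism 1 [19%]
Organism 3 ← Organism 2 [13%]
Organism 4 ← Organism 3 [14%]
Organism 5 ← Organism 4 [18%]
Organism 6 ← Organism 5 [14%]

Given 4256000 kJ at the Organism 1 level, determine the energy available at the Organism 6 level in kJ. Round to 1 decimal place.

370.9 kJ

Organism 2: 4256000 × 0.19 = 808640 kJ
Organism 3: 808640 × 0.13 = 105123.2 kJ
Organism 4: 105123.2 × 0.14 = 14717.248 kJ
Organism 5: 14717.248 × 0.18 = 2649.10464 kJ
Organism 6: 2649.10464 × 0.14 = 370.8746496 kJ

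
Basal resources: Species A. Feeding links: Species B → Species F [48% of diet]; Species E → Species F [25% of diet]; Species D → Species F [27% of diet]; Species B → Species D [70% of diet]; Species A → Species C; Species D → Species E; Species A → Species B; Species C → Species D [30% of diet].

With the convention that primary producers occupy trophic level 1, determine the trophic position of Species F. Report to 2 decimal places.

Species B: 1 + 1 = 2
Species C: 1 + 1 = 2
Species D: 1 + (0.3×2 + 0.7×2) = 3
Species E: 1 + 3 = 4
Species F: 1 + (0.48×2 + 0.27×3 + 0.25×4) = 3.77

3.77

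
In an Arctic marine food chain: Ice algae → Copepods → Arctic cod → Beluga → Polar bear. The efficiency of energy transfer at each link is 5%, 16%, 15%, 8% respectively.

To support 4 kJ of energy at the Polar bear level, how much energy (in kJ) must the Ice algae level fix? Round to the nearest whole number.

41667 kJ

Cumulative transfer efficiency: 0.05 × 0.16 × 0.15 × 0.08 = 0.000096
Ice algae energy = 4 / 0.000096 = 41667 kJ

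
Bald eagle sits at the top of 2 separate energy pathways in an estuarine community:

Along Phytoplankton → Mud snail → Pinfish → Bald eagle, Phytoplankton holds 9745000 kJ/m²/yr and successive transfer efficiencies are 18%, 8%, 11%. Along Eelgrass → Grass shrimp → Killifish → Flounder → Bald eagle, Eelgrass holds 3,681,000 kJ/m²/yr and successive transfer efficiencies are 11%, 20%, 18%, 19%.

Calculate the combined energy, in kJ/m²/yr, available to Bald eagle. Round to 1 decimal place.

18205.7 kJ/m²/yr

Via Phytoplankton: 9745000 × 0.18 × 0.08 × 0.11 = 15436.08 kJ/m²/yr
Via Eelgrass: 3681000 × 0.11 × 0.2 × 0.18 × 0.19 = 2769.5844 kJ/m²/yr
Total at Bald eagle: 15436.08 + 2769.5844 = 18205.6644 kJ/m²/yr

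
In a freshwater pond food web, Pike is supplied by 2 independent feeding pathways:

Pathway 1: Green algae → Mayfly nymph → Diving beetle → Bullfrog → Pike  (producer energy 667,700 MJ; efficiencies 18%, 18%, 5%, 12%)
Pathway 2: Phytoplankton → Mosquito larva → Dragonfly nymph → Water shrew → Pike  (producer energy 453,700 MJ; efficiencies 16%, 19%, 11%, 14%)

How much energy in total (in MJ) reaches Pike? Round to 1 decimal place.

Pathway 1: 667700 × 0.18 × 0.18 × 0.05 × 0.12 = 129.80088 MJ
Pathway 2: 453700 × 0.16 × 0.19 × 0.11 × 0.14 = 212.404192 MJ
Total at Pike: 129.80088 + 212.404192 = 342.205072 MJ

342.2 MJ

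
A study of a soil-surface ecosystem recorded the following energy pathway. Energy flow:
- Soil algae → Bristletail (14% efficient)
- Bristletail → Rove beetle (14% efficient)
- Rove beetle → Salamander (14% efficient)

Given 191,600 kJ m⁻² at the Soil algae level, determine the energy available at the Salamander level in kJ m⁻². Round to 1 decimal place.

525.8 kJ m⁻²

Bristletail: 191600 × 0.14 = 26824 kJ m⁻²
Rove beetle: 26824 × 0.14 = 3755.36 kJ m⁻²
Salamander: 3755.36 × 0.14 = 525.7504 kJ m⁻²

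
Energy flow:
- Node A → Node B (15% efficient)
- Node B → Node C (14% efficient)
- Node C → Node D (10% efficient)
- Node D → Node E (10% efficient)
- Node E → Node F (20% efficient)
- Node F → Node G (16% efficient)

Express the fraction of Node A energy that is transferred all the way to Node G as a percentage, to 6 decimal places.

0.000672%

Product of link efficiencies: 0.15 × 0.14 × 0.1 × 0.1 × 0.2 × 0.16 = 0.00000672
As a percentage: 0.00000672 × 100 = 0.000672%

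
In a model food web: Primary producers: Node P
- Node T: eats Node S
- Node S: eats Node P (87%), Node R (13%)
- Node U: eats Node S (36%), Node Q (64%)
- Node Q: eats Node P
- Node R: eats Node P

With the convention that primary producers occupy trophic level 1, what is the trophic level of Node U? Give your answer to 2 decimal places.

3.05

Node Q: 1 + 1 = 2
Node R: 1 + 1 = 2
Node S: 1 + (0.87×1 + 0.13×2) = 2.13
Node T: 1 + 2.13 = 3.13
Node U: 1 + (0.36×2.13 + 0.64×2) = 3.0468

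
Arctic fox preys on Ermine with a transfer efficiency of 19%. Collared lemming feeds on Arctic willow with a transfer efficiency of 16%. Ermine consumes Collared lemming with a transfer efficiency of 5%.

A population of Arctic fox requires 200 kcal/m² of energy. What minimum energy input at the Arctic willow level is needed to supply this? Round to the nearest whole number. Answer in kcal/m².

131579 kcal/m²

Cumulative transfer efficiency: 0.16 × 0.05 × 0.19 = 0.00152
Arctic willow energy = 200 / 0.00152 = 131579 kcal/m²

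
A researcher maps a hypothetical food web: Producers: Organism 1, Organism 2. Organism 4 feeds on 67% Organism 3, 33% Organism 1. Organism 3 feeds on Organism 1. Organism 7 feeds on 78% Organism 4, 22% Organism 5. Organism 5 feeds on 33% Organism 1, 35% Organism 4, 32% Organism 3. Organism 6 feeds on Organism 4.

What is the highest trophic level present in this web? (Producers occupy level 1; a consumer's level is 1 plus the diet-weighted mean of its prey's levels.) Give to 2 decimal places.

Organism 3: 1 + 1 = 2
Organism 4: 1 + (0.67×2 + 0.33×1) = 2.67
Organism 5: 1 + (0.33×1 + 0.35×2.67 + 0.32×2) = 2.9045
Organism 6: 1 + 2.67 = 3.67
Organism 7: 1 + (0.78×2.67 + 0.22×2.9045) = 3.72159

3.72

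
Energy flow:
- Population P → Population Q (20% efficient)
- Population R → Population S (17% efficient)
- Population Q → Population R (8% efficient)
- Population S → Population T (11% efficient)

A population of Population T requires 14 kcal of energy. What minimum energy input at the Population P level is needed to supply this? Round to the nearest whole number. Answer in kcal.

Cumulative transfer efficiency: 0.2 × 0.08 × 0.17 × 0.11 = 0.0002992
Population P energy = 14 / 0.0002992 = 46791 kcal

46791 kcal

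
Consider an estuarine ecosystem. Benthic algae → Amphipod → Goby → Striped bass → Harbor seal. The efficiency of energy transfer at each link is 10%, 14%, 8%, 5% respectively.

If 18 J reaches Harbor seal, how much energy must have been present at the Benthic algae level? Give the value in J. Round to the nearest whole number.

321429 J

Cumulative transfer efficiency: 0.1 × 0.14 × 0.08 × 0.05 = 0.000056
Benthic algae energy = 18 / 0.000056 = 321429 J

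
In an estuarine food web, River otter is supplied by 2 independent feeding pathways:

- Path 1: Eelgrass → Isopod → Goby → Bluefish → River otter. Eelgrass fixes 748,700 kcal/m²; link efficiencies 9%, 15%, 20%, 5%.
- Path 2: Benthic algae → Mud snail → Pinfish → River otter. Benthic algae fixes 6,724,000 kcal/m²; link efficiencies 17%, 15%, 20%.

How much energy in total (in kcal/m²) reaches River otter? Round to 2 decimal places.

Path 1: 748700 × 0.09 × 0.15 × 0.2 × 0.05 = 101.0745 kcal/m²
Path 2: 6724000 × 0.17 × 0.15 × 0.2 = 34292.4 kcal/m²
Total at River otter: 101.0745 + 34292.4 = 34393.4745 kcal/m²

34393.47 kcal/m²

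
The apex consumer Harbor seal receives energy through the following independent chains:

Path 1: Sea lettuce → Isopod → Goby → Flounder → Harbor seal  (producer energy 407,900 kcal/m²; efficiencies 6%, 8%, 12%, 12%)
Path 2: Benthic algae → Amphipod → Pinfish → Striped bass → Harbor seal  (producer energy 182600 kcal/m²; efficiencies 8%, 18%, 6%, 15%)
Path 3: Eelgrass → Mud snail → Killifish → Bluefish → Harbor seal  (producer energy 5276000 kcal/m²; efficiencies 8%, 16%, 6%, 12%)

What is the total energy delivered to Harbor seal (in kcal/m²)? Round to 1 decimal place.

Path 1: 407900 × 0.06 × 0.08 × 0.12 × 0.12 = 28.194048 kcal/m²
Path 2: 182600 × 0.08 × 0.18 × 0.06 × 0.15 = 23.66496 kcal/m²
Path 3: 5276000 × 0.08 × 0.16 × 0.06 × 0.12 = 486.23616 kcal/m²
Total at Harbor seal: 28.194048 + 23.66496 + 486.23616 = 538.095168 kcal/m²

538.1 kcal/m²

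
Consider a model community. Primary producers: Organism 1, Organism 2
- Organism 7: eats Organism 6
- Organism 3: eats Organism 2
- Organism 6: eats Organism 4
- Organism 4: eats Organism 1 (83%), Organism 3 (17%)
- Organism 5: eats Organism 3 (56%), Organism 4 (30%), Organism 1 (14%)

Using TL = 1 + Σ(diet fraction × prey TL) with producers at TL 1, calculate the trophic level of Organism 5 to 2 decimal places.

2.91

Organism 3: 1 + 1 = 2
Organism 4: 1 + (0.83×1 + 0.17×2) = 2.17
Organism 5: 1 + (0.56×2 + 0.3×2.17 + 0.14×1) = 2.911
Organism 6: 1 + 2.17 = 3.17
Organism 7: 1 + 3.17 = 4.17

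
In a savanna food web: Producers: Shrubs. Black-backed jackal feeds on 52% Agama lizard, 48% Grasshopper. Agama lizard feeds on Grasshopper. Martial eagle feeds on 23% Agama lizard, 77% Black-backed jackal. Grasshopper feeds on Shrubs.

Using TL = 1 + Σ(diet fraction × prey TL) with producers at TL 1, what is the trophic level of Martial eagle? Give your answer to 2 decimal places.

Grasshopper: 1 + 1 = 2
Agama lizard: 1 + 2 = 3
Black-backed jackal: 1 + (0.52×3 + 0.48×2) = 3.52
Martial eagle: 1 + (0.23×3 + 0.77×3.52) = 4.4004

4.40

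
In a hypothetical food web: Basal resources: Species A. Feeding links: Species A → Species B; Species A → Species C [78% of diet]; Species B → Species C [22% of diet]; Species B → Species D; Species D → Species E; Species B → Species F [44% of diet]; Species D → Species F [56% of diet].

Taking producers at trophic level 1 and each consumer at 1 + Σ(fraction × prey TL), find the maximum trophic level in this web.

Species B: 1 + 1 = 2
Species C: 1 + (0.78×1 + 0.22×2) = 2.22
Species D: 1 + 2 = 3
Species E: 1 + 3 = 4
Species F: 1 + (0.44×2 + 0.56×3) = 3.56

4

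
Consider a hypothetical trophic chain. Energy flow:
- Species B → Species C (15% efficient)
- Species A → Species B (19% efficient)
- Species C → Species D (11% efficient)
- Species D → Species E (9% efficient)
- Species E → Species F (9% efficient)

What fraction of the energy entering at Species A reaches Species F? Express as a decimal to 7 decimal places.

0.0000254

Product of link efficiencies: 0.19 × 0.15 × 0.11 × 0.09 × 0.09 = 0.0000253935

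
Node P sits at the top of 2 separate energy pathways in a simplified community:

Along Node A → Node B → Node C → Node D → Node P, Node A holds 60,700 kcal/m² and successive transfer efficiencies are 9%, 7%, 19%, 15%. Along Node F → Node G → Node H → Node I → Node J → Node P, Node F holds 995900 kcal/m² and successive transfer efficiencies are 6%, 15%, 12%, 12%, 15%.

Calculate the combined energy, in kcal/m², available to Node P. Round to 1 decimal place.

30.3 kcal/m²

Via Node A: 60700 × 0.09 × 0.07 × 0.19 × 0.15 = 10.898685 kcal/m²
Via Node F: 995900 × 0.06 × 0.15 × 0.12 × 0.12 × 0.15 = 19.360296 kcal/m²
Total at Node P: 10.898685 + 19.360296 = 30.258981 kcal/m²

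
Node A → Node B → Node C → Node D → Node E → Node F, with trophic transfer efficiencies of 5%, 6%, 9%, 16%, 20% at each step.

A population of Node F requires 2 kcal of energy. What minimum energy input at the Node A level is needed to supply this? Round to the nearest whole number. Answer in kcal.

Cumulative transfer efficiency: 0.05 × 0.06 × 0.09 × 0.16 × 0.2 = 0.00000864
Node A energy = 2 / 0.00000864 = 231481 kcal

231481 kcal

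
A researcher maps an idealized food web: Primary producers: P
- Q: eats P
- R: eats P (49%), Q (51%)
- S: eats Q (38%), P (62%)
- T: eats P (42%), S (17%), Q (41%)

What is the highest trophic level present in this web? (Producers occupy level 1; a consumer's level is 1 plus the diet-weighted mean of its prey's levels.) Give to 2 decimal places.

Q: 1 + 1 = 2
R: 1 + (0.49×1 + 0.51×2) = 2.51
S: 1 + (0.38×2 + 0.62×1) = 2.38
T: 1 + (0.42×1 + 0.17×2.38 + 0.41×2) = 2.6446

2.64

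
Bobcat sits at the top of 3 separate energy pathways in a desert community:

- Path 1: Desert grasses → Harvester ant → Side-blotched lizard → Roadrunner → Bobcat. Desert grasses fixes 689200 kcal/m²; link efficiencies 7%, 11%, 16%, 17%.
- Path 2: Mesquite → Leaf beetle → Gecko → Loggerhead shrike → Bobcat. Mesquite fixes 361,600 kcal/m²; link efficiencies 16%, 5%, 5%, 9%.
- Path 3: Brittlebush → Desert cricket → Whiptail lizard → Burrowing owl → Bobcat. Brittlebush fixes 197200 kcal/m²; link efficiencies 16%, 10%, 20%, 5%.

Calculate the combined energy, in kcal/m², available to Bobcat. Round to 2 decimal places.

Path 1: 689200 × 0.07 × 0.11 × 0.16 × 0.17 = 144.346048 kcal/m²
Path 2: 361600 × 0.16 × 0.05 × 0.05 × 0.09 = 13.0176 kcal/m²
Path 3: 197200 × 0.16 × 0.1 × 0.2 × 0.05 = 31.552 kcal/m²
Total at Bobcat: 144.346048 + 13.0176 + 31.552 = 188.915648 kcal/m²

188.92 kcal/m²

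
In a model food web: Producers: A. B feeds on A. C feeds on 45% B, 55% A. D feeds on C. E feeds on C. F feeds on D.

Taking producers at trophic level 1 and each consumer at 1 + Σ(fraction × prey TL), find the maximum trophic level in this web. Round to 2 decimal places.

B: 1 + 1 = 2
C: 1 + (0.45×2 + 0.55×1) = 2.45
D: 1 + 2.45 = 3.45
E: 1 + 2.45 = 3.45
F: 1 + 3.45 = 4.45

4.45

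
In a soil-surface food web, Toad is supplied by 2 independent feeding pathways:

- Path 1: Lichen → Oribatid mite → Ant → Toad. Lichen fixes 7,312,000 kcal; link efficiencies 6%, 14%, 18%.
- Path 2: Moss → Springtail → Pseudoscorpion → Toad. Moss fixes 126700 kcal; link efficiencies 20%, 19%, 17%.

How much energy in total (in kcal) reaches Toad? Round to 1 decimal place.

Path 1: 7312000 × 0.06 × 0.14 × 0.18 = 11055.744 kcal
Path 2: 126700 × 0.2 × 0.19 × 0.17 = 818.482 kcal
Total at Toad: 11055.744 + 818.482 = 11874.226 kcal

11874.2 kcal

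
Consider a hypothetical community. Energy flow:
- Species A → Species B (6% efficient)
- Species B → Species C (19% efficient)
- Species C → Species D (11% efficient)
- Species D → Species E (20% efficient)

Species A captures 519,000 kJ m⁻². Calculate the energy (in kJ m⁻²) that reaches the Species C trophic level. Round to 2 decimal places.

5916.60 kJ m⁻²

Species B: 519000 × 0.06 = 31140 kJ m⁻²
Species C: 31140 × 0.19 = 5916.6 kJ m⁻²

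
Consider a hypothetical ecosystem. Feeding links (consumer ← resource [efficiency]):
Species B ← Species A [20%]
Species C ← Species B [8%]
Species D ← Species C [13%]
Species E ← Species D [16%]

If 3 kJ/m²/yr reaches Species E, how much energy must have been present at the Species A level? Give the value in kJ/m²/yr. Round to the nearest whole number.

9014 kJ/m²/yr

Cumulative transfer efficiency: 0.2 × 0.08 × 0.13 × 0.16 = 0.0003328
Species A energy = 3 / 0.0003328 = 9014 kJ/m²/yr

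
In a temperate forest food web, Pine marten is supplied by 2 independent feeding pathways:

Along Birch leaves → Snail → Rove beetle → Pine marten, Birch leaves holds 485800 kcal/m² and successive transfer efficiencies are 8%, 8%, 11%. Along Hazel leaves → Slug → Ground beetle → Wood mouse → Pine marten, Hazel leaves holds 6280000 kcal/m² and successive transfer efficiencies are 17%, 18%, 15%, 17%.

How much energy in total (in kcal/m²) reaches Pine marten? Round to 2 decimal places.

5242.29 kcal/m²

Via Birch leaves: 485800 × 0.08 × 0.08 × 0.11 = 342.0032 kcal/m²
Via Hazel leaves: 6280000 × 0.17 × 0.18 × 0.15 × 0.17 = 4900.284 kcal/m²
Total at Pine marten: 342.0032 + 4900.284 = 5242.2872 kcal/m²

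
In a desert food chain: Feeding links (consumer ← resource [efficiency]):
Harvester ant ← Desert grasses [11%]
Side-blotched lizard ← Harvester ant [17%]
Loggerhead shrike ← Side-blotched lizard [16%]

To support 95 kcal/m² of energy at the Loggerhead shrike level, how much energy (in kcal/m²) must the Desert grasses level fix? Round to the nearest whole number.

Cumulative transfer efficiency: 0.11 × 0.17 × 0.16 = 0.002992
Desert grasses energy = 95 / 0.002992 = 31751 kcal/m²

31751 kcal/m²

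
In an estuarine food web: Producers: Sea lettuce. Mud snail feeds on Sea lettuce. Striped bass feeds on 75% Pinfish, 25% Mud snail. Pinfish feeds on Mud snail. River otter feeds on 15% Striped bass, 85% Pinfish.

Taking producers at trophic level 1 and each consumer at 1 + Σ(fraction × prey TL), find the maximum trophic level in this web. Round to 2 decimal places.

4.11

Mud snail: 1 + 1 = 2
Pinfish: 1 + 2 = 3
Striped bass: 1 + (0.75×3 + 0.25×2) = 3.75
River otter: 1 + (0.15×3.75 + 0.85×3) = 4.1125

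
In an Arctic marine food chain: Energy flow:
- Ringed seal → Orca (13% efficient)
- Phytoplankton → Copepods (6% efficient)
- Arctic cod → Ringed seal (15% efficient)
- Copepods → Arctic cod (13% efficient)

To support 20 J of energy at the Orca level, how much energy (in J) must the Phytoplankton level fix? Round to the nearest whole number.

131492 J

Cumulative transfer efficiency: 0.06 × 0.13 × 0.15 × 0.13 = 0.0001521
Phytoplankton energy = 20 / 0.0001521 = 131492 J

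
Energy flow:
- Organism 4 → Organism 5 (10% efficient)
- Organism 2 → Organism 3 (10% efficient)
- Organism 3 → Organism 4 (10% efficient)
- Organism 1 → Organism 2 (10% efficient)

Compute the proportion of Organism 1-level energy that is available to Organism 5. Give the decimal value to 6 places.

Product of link efficiencies: 0.1 × 0.1 × 0.1 × 0.1 = 0.0001

0.000100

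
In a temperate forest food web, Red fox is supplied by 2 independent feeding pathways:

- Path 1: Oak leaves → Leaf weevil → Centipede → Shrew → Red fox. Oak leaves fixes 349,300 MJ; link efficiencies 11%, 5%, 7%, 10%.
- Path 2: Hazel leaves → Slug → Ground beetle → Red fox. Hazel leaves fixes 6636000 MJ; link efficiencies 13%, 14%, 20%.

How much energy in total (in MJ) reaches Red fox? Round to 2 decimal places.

Path 1: 349300 × 0.11 × 0.05 × 0.07 × 0.1 = 13.44805 MJ
Path 2: 6636000 × 0.13 × 0.14 × 0.2 = 24155.04 MJ
Total at Red fox: 13.44805 + 24155.04 = 24168.48805 MJ

24168.49 MJ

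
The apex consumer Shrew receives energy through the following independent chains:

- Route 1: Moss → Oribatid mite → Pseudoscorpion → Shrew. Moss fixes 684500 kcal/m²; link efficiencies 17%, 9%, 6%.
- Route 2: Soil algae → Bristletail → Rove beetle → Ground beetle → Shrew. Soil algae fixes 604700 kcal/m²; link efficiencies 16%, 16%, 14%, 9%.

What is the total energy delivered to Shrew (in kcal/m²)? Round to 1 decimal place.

823.4 kcal/m²

Route 1: 684500 × 0.17 × 0.09 × 0.06 = 628.371 kcal/m²
Route 2: 604700 × 0.16 × 0.16 × 0.14 × 0.09 = 195.052032 kcal/m²
Total at Shrew: 628.371 + 195.052032 = 823.423032 kcal/m²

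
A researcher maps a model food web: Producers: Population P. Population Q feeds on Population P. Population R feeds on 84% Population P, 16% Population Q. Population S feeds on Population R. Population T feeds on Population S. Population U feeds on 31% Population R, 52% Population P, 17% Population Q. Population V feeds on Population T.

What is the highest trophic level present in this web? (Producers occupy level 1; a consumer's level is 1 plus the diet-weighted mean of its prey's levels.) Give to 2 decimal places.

5.16

Population Q: 1 + 1 = 2
Population R: 1 + (0.84×1 + 0.16×2) = 2.16
Population S: 1 + 2.16 = 3.16
Population T: 1 + 3.16 = 4.16
Population U: 1 + (0.31×2.16 + 0.52×1 + 0.17×2) = 2.5296
Population V: 1 + 4.16 = 5.16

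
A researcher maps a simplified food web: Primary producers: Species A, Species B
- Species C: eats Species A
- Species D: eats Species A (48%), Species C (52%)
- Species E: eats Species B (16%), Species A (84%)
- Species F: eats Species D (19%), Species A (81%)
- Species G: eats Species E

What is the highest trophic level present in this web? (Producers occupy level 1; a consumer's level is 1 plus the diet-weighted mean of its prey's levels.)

3

Species C: 1 + 1 = 2
Species D: 1 + (0.48×1 + 0.52×2) = 2.52
Species E: 1 + (0.16×1 + 0.84×1) = 2
Species F: 1 + (0.19×2.52 + 0.81×1) = 2.2888
Species G: 1 + 2 = 3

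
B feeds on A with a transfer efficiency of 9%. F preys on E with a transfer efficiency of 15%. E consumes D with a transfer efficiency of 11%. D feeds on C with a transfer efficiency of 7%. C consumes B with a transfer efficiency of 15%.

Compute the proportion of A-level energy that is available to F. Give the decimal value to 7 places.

Product of link efficiencies: 0.09 × 0.15 × 0.07 × 0.11 × 0.15 = 0.0000155925

0.0000156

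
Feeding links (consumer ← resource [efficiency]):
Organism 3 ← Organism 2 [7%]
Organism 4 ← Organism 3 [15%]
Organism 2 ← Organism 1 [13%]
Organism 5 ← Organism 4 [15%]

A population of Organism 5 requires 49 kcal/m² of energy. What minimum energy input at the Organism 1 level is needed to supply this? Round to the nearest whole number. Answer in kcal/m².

239316 kcal/m²

Cumulative transfer efficiency: 0.13 × 0.07 × 0.15 × 0.15 = 0.00020475
Organism 1 energy = 49 / 0.00020475 = 239316 kcal/m²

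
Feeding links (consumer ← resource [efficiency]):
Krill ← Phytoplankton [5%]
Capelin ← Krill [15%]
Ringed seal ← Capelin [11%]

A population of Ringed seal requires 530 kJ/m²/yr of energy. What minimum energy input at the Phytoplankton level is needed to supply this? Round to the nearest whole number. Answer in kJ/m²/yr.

642424 kJ/m²/yr

Cumulative transfer efficiency: 0.05 × 0.15 × 0.11 = 0.000825
Phytoplankton energy = 530 / 0.000825 = 642424 kJ/m²/yr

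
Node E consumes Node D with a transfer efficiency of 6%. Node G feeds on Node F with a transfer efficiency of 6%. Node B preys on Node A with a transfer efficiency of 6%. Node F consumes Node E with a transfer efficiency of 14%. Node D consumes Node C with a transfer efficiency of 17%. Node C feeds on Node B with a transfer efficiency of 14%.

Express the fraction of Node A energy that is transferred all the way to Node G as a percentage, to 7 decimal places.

Product of link efficiencies: 0.06 × 0.14 × 0.17 × 0.06 × 0.14 × 0.06 = 0.000000719712
As a percentage: 0.000000719712 × 100 = 0.0000720%

0.0000720%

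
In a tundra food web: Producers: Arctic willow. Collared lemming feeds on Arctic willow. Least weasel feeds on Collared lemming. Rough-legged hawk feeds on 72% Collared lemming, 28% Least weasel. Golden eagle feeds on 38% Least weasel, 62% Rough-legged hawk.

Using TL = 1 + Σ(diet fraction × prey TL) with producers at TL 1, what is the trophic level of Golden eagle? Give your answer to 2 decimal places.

Collared lemming: 1 + 1 = 2
Least weasel: 1 + 2 = 3
Rough-legged hawk: 1 + (0.72×2 + 0.28×3) = 3.28
Golden eagle: 1 + (0.38×3 + 0.62×3.28) = 4.1736

4.17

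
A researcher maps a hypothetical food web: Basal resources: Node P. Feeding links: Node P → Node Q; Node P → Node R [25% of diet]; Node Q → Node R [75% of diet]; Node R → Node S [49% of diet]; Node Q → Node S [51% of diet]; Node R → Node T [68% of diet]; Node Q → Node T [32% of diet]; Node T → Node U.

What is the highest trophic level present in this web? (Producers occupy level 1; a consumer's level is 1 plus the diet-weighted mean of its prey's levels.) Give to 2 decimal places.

4.51

Node Q: 1 + 1 = 2
Node R: 1 + (0.25×1 + 0.75×2) = 2.75
Node S: 1 + (0.49×2.75 + 0.51×2) = 3.3675
Node T: 1 + (0.68×2.75 + 0.32×2) = 3.51
Node U: 1 + 3.51 = 4.51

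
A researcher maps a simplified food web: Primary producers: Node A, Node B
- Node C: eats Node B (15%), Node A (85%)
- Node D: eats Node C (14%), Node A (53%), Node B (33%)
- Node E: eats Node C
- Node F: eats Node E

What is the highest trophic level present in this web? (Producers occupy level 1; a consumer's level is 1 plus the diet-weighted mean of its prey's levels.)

Node C: 1 + (0.15×1 + 0.85×1) = 2
Node D: 1 + (0.14×2 + 0.53×1 + 0.33×1) = 2.14
Node E: 1 + 2 = 3
Node F: 1 + 3 = 4

4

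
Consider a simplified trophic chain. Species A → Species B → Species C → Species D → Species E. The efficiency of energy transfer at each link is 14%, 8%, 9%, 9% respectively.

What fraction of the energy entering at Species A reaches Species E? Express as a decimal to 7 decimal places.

Product of link efficiencies: 0.14 × 0.08 × 0.09 × 0.09 = 0.00009072

0.0000907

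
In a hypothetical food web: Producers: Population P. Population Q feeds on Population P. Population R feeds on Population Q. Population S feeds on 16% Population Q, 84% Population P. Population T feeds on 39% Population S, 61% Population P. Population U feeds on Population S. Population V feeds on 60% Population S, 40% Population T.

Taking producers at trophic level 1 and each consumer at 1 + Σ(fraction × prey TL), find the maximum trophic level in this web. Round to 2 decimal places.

3.28

Population Q: 1 + 1 = 2
Population R: 1 + 2 = 3
Population S: 1 + (0.16×2 + 0.84×1) = 2.16
Population T: 1 + (0.39×2.16 + 0.61×1) = 2.4524
Population U: 1 + 2.16 = 3.16
Population V: 1 + (0.6×2.16 + 0.4×2.4524) = 3.27696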